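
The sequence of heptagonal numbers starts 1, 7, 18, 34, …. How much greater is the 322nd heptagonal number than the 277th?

322·(5·322 − 3)/2 = 258727 and 277·(5·277 − 3)/2 = 191407.
Difference: 258727 − 191407 = 67320.

67320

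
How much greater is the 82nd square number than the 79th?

483

82² = 6724 and 79² = 6241.
Difference: 6724 − 6241 = 483.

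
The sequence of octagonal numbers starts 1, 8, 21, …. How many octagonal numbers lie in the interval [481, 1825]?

The n-th octagonal number is n(3n−2).
Smallest index with value ≥ 481: n = 13 (giving 481).
Largest index with value ≤ 1825: n = 25 (giving 1825).
Indices 13 through 25: 13 terms.

13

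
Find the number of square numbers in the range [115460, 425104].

The n-th square number is n².
Smallest index with value ≥ 115460: n = 340 (giving 115600).
Largest index with value ≤ 425104: n = 652 (giving 425104).
Indices 340 through 652: 313 terms.

313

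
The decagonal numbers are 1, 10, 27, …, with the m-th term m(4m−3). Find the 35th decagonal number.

The 35th decagonal number is n(4n−3) with n = 35.
35·(4·35 − 3) = 35·137 = 4795.

4795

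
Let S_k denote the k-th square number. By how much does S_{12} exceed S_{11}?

n² − (n−1)² = 2n − 1, so 12² − 11² = 2·12 − 1 = 23.

23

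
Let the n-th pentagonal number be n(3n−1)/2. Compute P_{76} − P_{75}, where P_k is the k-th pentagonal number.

Consecutive pentagonal numbers differ by 3n − 2: here 3·76 − 2 = 226.

226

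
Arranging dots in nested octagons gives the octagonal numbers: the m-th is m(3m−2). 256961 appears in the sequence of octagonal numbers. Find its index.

293

Set n(3n−2) = 256961, giving 3n² − 2n − 256961 = 0.
The discriminant is 4 + 12·256961 = 3083536, and √3083536 = 1756.
So n = (2 + 1756) / 6 = 1758/6 = 293.
Check: 293·(3·293 − 2) = 256961. ✓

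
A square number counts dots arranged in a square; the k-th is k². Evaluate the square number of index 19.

The 19th square number is n² with n = 19.
19² = 361.

361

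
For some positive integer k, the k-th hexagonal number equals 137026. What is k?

Set n(2n−1) = 137026, giving 2n² − n − 137026 = 0.
The discriminant is 1 + 8·137026 = 1096209, and √1096209 = 1047.
So n = (1 + 1047) / 4 = 1048/4 = 262.
Check: 262·(2·262 − 1) = 137026. ✓

262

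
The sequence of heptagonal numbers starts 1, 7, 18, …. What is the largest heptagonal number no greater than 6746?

Solve n(5n−3)/2 ≤ 6746 for integer n.
n = 52 gives 6682 ≤ 6746, while n = 53 gives 6943 > 6746; so the answer is 6682.

6682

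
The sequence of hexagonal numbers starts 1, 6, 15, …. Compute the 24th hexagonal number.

The 24th hexagonal number is n(2n−1) with n = 24.
24·(2·24 − 1) = 24·47 = 1128.

1128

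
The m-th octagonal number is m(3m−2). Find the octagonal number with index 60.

10680

The 60th octagonal number is n(3n−2) with n = 60.
60·(3·60 − 2) = 60·178 = 10680.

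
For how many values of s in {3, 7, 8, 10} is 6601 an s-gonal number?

1

s = 3: P(3, 114) = 6555 and P(3, 115) = 6670; 6601 is not s-gonal.
s = 7: P(7, 51) = 6426 and P(7, 52) = 6682; 6601 is not s-gonal.
s = 8: P(8, 47) = 6533 and P(8, 48) = 6816; 6601 is not s-gonal.
s = 10: P(10, 41) = 6601. ✓
Hits: s ∈ {10} → 1.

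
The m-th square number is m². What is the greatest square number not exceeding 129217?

128881

Solve n² ≤ 129217 for integer n.
n = 359 gives 128881 ≤ 129217, while n = 360 gives 129600 > 129217; so the answer is 128881.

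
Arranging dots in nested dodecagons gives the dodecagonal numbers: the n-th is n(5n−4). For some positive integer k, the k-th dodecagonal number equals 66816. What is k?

116

Set n(5n−4) = 66816, giving 5n² − 4n − 66816 = 0.
The discriminant is 16 + 20·66816 = 1336336, and √1336336 = 1156.
So n = (4 + 1156) / 10 = 1160/10 = 116.
Check: 116·(5·116 − 4) = 66816. ✓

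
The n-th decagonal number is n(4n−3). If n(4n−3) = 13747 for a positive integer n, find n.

Set n(4n−3) = 13747, giving 4n² − 3n − 13747 = 0.
So n = (3 + 469) / 8 = 472/8 = 59.
Check: 59·(4·59 − 3) = 13747. ✓

59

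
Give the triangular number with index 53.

53·54/2 = 2862/2 = 1431.

1431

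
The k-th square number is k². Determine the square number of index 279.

The 279th square number is n² with n = 279.
279² = 77841.

77841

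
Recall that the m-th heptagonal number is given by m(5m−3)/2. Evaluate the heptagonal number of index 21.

1071

21·(5·21 − 3)/2 = 21·102/2 = 21·51 = 1071.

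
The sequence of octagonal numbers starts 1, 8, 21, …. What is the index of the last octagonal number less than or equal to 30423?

101

Solve n(3n−2) ≤ 30423 for integer n.
n = 101 gives 30401 ≤ 30423, while n = 102 gives 31008 > 30423; so the answer is index 101.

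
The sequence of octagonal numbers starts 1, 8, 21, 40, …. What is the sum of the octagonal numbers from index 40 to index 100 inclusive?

Σ i(3i−2) = 3Σi² − 2Σi over i = 40..100.
Σi = 5050 − 780 = 4270 and Σi² = 338350 − 20540 = 317810.
3·317810 − 2·4270 = 944890.

944890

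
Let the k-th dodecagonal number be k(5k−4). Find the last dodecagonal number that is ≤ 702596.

Solve n(5n−4) ≤ 702596 for integer n.
n = 375 gives 701625 ≤ 702596, while n = 376 gives 705376 > 702596; so the answer is 701625.

701625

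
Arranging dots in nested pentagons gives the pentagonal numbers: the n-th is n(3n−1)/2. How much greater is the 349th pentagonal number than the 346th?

3126

349·(3·349 − 1)/2 = 182527 and 346·(3·346 − 1)/2 = 179401.
Difference: 182527 − 179401 = 3126.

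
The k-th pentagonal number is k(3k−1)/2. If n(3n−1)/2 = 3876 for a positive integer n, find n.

Set n(3n−1)/2 = 3876, giving 3n² − n − 7752 = 0.
The discriminant is 1 + 24·3876 = 93025, and √93025 = 305.
So n = (1 + 305) / 6 = 306/6 = 51.

51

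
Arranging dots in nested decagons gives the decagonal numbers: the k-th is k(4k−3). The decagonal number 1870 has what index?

22

Set n(4n−3) = 1870, giving 4n² − 3n − 1870 = 0.
The discriminant is 9 + 16·1870 = 29929, and √29929 = 173.
So n = (3 + 173) / 8 = 176/8 = 22.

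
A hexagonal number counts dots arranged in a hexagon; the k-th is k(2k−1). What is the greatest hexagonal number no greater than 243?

231

Solve n(2n−1) ≤ 243 for integer n.
n = 11 gives 231 ≤ 243, while n = 12 gives 276 > 243; so the answer is 231.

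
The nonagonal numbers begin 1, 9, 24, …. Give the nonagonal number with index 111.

The 111th nonagonal number is n(7n−5)/2 with n = 111.
111·(7·111 − 5)/2 = 111·772/2 = 111·386 = 42846.

42846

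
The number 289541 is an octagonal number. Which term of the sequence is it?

Set n(3n−2) = 289541, giving 3n² − 2n − 289541 = 0.
So n = (2 + 1864) / 6 = 1866/6 = 311.
Check: 311·(3·311 − 2) = 289541. ✓

311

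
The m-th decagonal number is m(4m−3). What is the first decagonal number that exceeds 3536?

Solve n(4n−3) > 3536 for integer n.
The largest n with value ≤ 3536 is 30 (since 3510 ≤ 3536 < 3751), so the first above is n = 31, value 3751.

3751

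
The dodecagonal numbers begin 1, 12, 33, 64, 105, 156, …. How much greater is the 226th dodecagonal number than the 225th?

Consecutive dodecagonal numbers differ by 10n − 9: here 10·226 − 9 = 2251.

2251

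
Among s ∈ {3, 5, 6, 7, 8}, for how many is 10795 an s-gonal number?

1

s = 3: P(3, 146) = 10731 and P(3, 147) = 10878; 10795 is not s-gonal.
s = 5: P(5, 85) = 10795. ✓
s = 6: P(6, 73) = 10585 and P(6, 74) = 10878; 10795 is not s-gonal.
s = 7: P(7, 66) = 10791 and P(7, 67) = 11122; 10795 is not s-gonal.
s = 8: P(8, 60) = 10680 and P(8, 61) = 11041; 10795 is not s-gonal.
Hits: s ∈ {5} → 1.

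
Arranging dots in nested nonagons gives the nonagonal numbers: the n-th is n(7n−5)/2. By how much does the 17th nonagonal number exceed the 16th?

113

Consecutive nonagonal numbers differ by 7n − 6: here 7·17 − 6 = 113.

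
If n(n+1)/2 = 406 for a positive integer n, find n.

28

Set n(n+1)/2 = 406, giving n² + n − 812 = 0.
The discriminant is 1 + 8·406 = 3249, and √3249 = 57.
So n = (-1 + 57) / 2 = 56/2 = 28.
Check: 28·29/2 = 406. ✓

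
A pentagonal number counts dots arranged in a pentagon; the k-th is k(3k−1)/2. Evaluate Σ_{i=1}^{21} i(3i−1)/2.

4851

Σ i(3i−1)/2 = (3Σi² − Σi) / 2 over i = 1..21.
Σi = 231 and Σi² = 3311.
(3·3311 − 1·231) / 2 = 9702/2 = 4851.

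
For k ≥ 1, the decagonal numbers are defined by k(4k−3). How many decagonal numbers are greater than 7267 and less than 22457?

The n-th decagonal number is n(4n−3).
Smallest index with value > 7267: n = 44 (giving 7612).
Largest index with value < 22457: n = 75 (giving 22275).
Indices 44 through 75: 32 terms.

32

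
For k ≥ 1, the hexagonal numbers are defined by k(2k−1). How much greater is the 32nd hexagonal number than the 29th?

363

32·(2·32 − 1) = 2016 and 29·(2·29 − 1) = 1653.
Difference: 2016 − 1653 = 363.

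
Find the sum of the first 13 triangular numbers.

455

Σ i(i+1)/2 = (Σi² + Σi) / 2 over i = 1..13.
Σi = 91 and Σi² = 819.
(1·819 + 1·91) / 2 = 910/2 = 455.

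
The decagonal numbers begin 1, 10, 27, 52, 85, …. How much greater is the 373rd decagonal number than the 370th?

373·(4·373 − 3) = 555397 and 370·(4·370 − 3) = 546490.
Difference: 555397 − 546490 = 8907.

8907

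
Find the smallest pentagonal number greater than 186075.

Solve n(3n−1)/2 > 186075 for integer n.
The largest n with value ≤ 186075 is 352 (since 185680 ≤ 186075 < 186737), so the first above is n = 353, value 186737.

186737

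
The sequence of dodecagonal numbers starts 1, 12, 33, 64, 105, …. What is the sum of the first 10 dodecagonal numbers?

Σ i(5i−4) = 5Σi² − 4Σi over i = 1..10.
Σi = 55 and Σi² = 385.
5·385 − 4·55 = 1705.

1705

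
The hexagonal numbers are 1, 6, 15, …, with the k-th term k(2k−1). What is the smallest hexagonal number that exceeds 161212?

162165

Solve n(2n−1) > 161212 for integer n.
The largest n with value ≤ 161212 is 284 (since 161028 ≤ 161212 < 162165), so the first above is n = 285, value 162165.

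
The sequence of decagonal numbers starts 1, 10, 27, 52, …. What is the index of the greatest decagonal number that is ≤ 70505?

133

Solve n(4n−3) ≤ 70505 for integer n.
n = 133 gives 70357 ≤ 70505, while n = 134 gives 71422 > 70505; so the answer is index 133.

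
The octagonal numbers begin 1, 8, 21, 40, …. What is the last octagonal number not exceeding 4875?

Solve n(3n−2) ≤ 4875 for integer n.
n = 40 gives 4720 ≤ 4875, while n = 41 gives 4961 > 4875; so the answer is 4720.

4720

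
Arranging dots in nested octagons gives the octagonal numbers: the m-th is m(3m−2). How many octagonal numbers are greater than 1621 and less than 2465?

5

The n-th octagonal number is n(3n−2).
Smallest index with value > 1621: n = 24 (giving 1680).
Largest index with value < 2465: n = 28 (giving 2296).
Indices 24 through 28: 5 terms.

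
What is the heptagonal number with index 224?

The 224th heptagonal number is n(5n−3)/2 with n = 224.
224·(5·224 − 3)/2 = 224·1117/2 = 125104.

125104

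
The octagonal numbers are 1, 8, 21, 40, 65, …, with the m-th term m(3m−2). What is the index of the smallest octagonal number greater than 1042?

Solve n(3n−2) > 1042 for integer n.
The largest n with value ≤ 1042 is 18 (since 936 ≤ 1042 < 1045), so the first above is n = 19, value 1045.

19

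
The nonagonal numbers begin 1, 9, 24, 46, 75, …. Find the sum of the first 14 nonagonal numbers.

Σ i(7i−5)/2 = (7Σi² − 5Σi) / 2 over i = 1..14.
Σi = 105 and Σi² = 1015.
(7·1015 − 5·105) / 2 = 6580/2 = 3290.

3290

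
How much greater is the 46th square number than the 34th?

46² = 2116 and 34² = 1156.
Difference: 2116 − 1156 = 960.

960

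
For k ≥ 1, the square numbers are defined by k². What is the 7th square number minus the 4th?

33

7² = 49 and 4² = 16.
Difference: 49 − 16 = 33.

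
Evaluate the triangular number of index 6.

The 6th triangular number is n(n+1)/2 with n = 6.
6·7/2 = 42/2 = 21.

21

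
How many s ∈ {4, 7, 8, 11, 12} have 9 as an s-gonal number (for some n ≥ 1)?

s = 4: P(4, 3) = 9. ✓
s = 7: P(7, 2) = 7 and P(7, 3) = 18; 9 is not s-gonal.
s = 8: P(8, 2) = 8 and P(8, 3) = 21; 9 is not s-gonal.
s = 11: P(11, 1) = 1 and P(11, 2) = 11; 9 is not s-gonal.
s = 12: P(12, 1) = 1 and P(12, 2) = 12; 9 is not s-gonal.
Hits: s ∈ {4} → 1.

1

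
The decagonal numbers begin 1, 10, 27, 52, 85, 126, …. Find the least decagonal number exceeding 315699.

Solve n(4n−3) > 315699 for integer n.
The largest n with value ≤ 315699 is 281 (since 315001 ≤ 315699 < 317250), so the first above is n = 282, value 317250.

317250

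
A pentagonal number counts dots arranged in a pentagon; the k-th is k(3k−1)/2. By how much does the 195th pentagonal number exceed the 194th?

583

Consecutive pentagonal numbers differ by 3n − 2: here 3·195 − 2 = 583.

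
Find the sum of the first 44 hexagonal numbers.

Σ i(2i−1) = 2Σi² − Σi over i = 1..44.
Σi = 990 and Σi² = 29370.
2·29370 − 1·990 = 57750.

57750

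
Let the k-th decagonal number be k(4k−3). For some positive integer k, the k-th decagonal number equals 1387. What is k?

Set n(4n−3) = 1387, giving 4n² − 3n − 1387 = 0.
The discriminant is 9 + 16·1387 = 22201, and √22201 = 149.
So n = (3 + 149) / 8 = 152/8 = 19.
Check: 19·(4·19 − 3) = 1387. ✓

19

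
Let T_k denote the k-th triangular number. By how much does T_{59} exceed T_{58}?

59

Consecutive triangular numbers differ by n: T_{59} − T_{58} = 59.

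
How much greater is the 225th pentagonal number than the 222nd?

2010

225·(3·225 − 1)/2 = 75825 and 222·(3·222 − 1)/2 = 73815.
Difference: 75825 − 73815 = 2010.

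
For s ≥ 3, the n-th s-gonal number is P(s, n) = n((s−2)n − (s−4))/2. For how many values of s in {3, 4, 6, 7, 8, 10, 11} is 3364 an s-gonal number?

1

s = 3: P(3, 81) = 3321 and P(3, 82) = 3403; 3364 is not s-gonal.
s = 4: P(4, 58) = 3364. ✓
s = 6: P(6, 41) = 3321 and P(6, 42) = 3486; 3364 is not s-gonal.
s = 7: P(7, 36) = 3186 and P(7, 37) = 3367; 3364 is not s-gonal.
s = 8: P(8, 33) = 3201 and P(8, 34) = 3400; 3364 is not s-gonal.
s = 10: P(10, 29) = 3277 and P(10, 30) = 3510; 3364 is not s-gonal.
s = 11: P(11, 27) = 3186 and P(11, 28) = 3430; 3364 is not s-gonal.
Hits: s ∈ {4} → 1.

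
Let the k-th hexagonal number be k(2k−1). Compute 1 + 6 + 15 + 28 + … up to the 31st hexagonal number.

Σ i(2i−1) = 2Σi² − Σi over i = 1..31.
Σi = 496 and Σi² = 10416.
2·10416 − 1·496 = 20336.

20336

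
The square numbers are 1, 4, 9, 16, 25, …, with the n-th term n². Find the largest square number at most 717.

Solve n² ≤ 717 for integer n.
n = 26 gives 676 ≤ 717, while n = 27 gives 729 > 717; so the answer is 676.

676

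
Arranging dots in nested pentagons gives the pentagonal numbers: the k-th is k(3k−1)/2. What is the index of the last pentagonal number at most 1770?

Solve n(3n−1)/2 ≤ 1770 for integer n.
n = 34 gives 1717 ≤ 1770, while n = 35 gives 1820 > 1770; so the answer is index 34.

34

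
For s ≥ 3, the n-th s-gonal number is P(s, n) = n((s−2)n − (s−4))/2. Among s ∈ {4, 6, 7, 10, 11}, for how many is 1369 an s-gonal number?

1

s = 4: P(4, 37) = 1369. ✓
s = 6: P(6, 26) = 1326 and P(6, 27) = 1431; 1369 is not s-gonal.
s = 7: P(7, 23) = 1288 and P(7, 24) = 1404; 1369 is not s-gonal.
s = 10: P(10, 18) = 1242 and P(10, 19) = 1387; 1369 is not s-gonal.
s = 11: P(11, 17) = 1241 and P(11, 18) = 1395; 1369 is not s-gonal.
Hits: s ∈ {4} → 1.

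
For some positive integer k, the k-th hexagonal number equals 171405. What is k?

Set n(2n−1) = 171405, giving 2n² − n − 171405 = 0.
So n = (1 + 1171) / 4 = 1172/4 = 293.

293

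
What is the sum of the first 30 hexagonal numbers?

18445

Σ i(2i−1) = 2Σi² − Σi over i = 1..30.
Σi = 465 and Σi² = 9455.
2·9455 − 1·465 = 18445.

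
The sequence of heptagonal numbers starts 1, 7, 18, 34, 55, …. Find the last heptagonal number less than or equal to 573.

Solve n(5n−3)/2 ≤ 573 for integer n.
n = 15 gives 540 ≤ 573, while n = 16 gives 616 > 573; so the answer is 540.

540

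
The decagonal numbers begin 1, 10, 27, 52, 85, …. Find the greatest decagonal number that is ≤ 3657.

Solve n(4n−3) ≤ 3657 for integer n.
n = 30 gives 3510 ≤ 3657, while n = 31 gives 3751 > 3657; so the answer is 3510.

3510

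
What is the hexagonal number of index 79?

12403

The 79th hexagonal number is n(2n−1) with n = 79.
79·(2·79 − 1) = 79·157 = 12403.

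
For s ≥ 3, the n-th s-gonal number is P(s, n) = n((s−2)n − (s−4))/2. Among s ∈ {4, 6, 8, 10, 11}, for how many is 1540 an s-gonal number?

2

s = 4: P(4, 39) = 1521 and P(4, 40) = 1600; 1540 is not s-gonal.
s = 6: P(6, 28) = 1540. ✓
s = 8: P(8, 22) = 1408 and P(8, 23) = 1541; 1540 is not s-gonal.
s = 10: P(10, 20) = 1540. ✓
s = 11: P(11, 18) = 1395 and P(11, 19) = 1558; 1540 is not s-gonal.
Hits: s ∈ {6, 10} → 2.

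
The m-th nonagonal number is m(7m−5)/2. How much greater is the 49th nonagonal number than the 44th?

49·(7·49 − 5)/2 = 8281 and 44·(7·44 − 5)/2 = 6666.
Difference: 8281 − 6666 = 1615.

1615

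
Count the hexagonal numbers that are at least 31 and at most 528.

12

The n-th hexagonal number is n(2n−1).
Smallest index with value ≥ 31: n = 5 (giving 45).
Largest index with value ≤ 528: n = 16 (giving 496).
Indices 5 through 16: 12 terms.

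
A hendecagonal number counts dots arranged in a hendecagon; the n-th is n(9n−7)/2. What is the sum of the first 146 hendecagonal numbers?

4678716

Σ i(9i−7)/2 = (9Σi² − 7Σi) / 2 over i = 1..146.
Σi = 10731 and Σi² = 1048061.
(9·1048061 − 7·10731) / 2 = 9357432/2 = 4678716.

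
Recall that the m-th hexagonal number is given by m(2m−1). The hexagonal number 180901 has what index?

301

Set n(2n−1) = 180901, giving 2n² − n − 180901 = 0.
The discriminant is 1 + 8·180901 = 1447209, and √1447209 = 1203.
So n = (1 + 1203) / 4 = 1204/4 = 301.
Check: 301·(2·301 − 1) = 180901. ✓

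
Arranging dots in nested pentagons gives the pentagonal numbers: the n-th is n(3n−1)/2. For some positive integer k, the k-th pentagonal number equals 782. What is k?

23

Set n(3n−1)/2 = 782, giving 3n² − n − 1564 = 0.
The discriminant is 1 + 24·782 = 18769, and √18769 = 137.
So n = (1 + 137) / 6 = 138/6 = 23.
Check: 23·(3·23 − 1)/2 = 782. ✓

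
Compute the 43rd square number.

1849

The 43rd square number is n² with n = 43.
43² = 1849.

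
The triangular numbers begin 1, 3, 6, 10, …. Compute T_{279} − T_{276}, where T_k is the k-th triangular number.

834

279·280/2 = 39060 and 276·277/2 = 38226.
Difference: 39060 − 38226 = 834.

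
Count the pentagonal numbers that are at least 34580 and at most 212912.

The n-th pentagonal number is n(3n−1)/2.
Smallest index with value ≥ 34580: n = 152 (giving 34580).
Largest index with value ≤ 212912: n = 376 (giving 211876).
Indices 152 through 376: 225 terms.

225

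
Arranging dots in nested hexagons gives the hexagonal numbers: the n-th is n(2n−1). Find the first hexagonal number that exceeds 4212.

4371

Solve n(2n−1) > 4212 for integer n.
The largest n with value ≤ 4212 is 46 (since 4186 ≤ 4212 < 4371), so the first above is n = 47, value 4371.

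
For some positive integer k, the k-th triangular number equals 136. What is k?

16

Set n(n+1)/2 = 136, giving n² + n − 272 = 0.
The discriminant is 1 + 8·136 = 1089, and √1089 = 33.
So n = (-1 + 33) / 2 = 32/2 = 16.
Check: 16·17/2 = 136. ✓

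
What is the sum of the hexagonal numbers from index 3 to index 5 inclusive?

88

Σ i(2i−1) = 2Σi² − Σi over i = 3..5.
Σi = 15 − 3 = 12 and Σi² = 55 − 5 = 50.
2·50 − 1·12 = 88.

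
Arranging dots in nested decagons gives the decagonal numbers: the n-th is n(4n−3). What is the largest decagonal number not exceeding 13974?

Solve n(4n−3) ≤ 13974 for integer n.
n = 59 gives 13747 ≤ 13974, while n = 60 gives 14220 > 13974; so the answer is 13747.

13747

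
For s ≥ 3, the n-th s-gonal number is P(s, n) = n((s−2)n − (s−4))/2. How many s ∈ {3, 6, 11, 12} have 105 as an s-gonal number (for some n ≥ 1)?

2

s = 3: P(3, 14) = 105. ✓
s = 6: P(6, 7) = 91 and P(6, 8) = 120; 105 is not s-gonal.
s = 11: P(11, 5) = 95 and P(11, 6) = 141; 105 is not s-gonal.
s = 12: P(12, 5) = 105. ✓
Hits: s ∈ {3, 12} → 2.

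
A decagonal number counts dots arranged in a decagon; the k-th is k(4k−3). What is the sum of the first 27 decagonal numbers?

Σ i(4i−3) = 4Σi² − 3Σi over i = 1..27.
Σi = 378 and Σi² = 6930.
4·6930 − 3·378 = 26586.

26586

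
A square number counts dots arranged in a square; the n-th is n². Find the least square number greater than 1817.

1849

Solve n² > 1817 for integer n.
The largest n with value ≤ 1817 is 42 (since 1764 ≤ 1817 < 1849), so the first above is n = 43, value 1849.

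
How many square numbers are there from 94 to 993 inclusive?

The n-th square number is n².
Smallest index with value ≥ 94: n = 10 (giving 100).
Largest index with value ≤ 993: n = 31 (giving 961).
Indices 10 through 31: 22 terms.

22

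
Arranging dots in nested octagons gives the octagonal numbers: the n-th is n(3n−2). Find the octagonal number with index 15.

15·(3·15 − 2) = 15·43 = 645.

645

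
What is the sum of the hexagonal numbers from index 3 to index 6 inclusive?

Σ i(2i−1) = 2Σi² − Σi over i = 3..6.
Σi = 21 − 3 = 18 and Σi² = 91 − 5 = 86.
2·86 − 1·18 = 154.

154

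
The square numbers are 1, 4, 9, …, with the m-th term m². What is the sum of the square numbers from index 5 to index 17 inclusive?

1755

Σ_{i=5}^{17} i² = 1785 − 30 = 1755.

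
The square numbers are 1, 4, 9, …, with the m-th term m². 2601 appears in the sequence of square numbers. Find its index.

51

We need n² = 2601, so n = √2601 = 51.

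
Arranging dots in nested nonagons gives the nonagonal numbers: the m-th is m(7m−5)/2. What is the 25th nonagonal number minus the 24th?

169

Consecutive nonagonal numbers differ by 7n − 6: here 7·25 − 6 = 169.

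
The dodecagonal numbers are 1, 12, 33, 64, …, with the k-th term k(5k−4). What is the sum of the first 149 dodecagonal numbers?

5524175

Σ i(5i−4) = 5Σi² − 4Σi over i = 1..149.
Σi = 11175 and Σi² = 1113775.
5·1113775 − 4·11175 = 5524175.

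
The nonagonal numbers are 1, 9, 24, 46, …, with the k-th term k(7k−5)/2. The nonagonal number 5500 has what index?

Set n(7n−5)/2 = 5500, giving 7n² − 5n − 11000 = 0.
The discriminant is 25 + 56·5500 = 308025, and √308025 = 555.
So n = (5 + 555) / 14 = 560/14 = 40.

40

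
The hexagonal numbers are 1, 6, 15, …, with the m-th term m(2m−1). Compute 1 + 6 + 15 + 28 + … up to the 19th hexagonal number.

Σ i(2i−1) = 2Σi² − Σi over i = 1..19.
Σi = 190 and Σi² = 2470.
2·2470 − 1·190 = 4750.

4750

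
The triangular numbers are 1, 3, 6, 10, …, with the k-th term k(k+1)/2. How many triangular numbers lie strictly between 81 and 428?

16

The n-th triangular number is n(n+1)/2.
Smallest index with value > 81: n = 13 (giving 91).
Largest index with value < 428: n = 28 (giving 406).
Indices 13 through 28: 16 terms.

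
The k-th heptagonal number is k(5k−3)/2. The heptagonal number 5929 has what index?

Set n(5n−3)/2 = 5929, giving 5n² − 3n − 11858 = 0.
So n = (3 + 487) / 10 = 490/10 = 49.

49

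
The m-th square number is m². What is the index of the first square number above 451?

22

Solve n² > 451 for integer n.
The largest n with value ≤ 451 is 21 (since 441 ≤ 451 < 484), so the first above is n = 22, value 484.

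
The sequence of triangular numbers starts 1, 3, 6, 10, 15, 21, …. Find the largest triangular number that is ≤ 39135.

Solve n(n+1)/2 ≤ 39135 for integer n.
n = 279 gives 39060 ≤ 39135, while n = 280 gives 39340 > 39135; so the answer is 39060.

39060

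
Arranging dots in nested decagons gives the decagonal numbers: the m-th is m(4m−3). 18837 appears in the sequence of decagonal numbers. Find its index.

Set n(4n−3) = 18837, giving 4n² − 3n − 18837 = 0.
So n = (3 + 549) / 8 = 552/8 = 69.

69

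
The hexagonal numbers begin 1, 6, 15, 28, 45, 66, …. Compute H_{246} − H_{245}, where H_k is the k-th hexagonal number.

981

Consecutive hexagonal numbers differ by 4n − 3: here 4·246 − 3 = 981.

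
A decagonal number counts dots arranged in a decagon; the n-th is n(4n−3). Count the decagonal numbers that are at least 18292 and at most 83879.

The n-th decagonal number is n(4n−3).
Smallest index with value ≥ 18292: n = 68 (giving 18292).
Largest index with value ≤ 83879: n = 145 (giving 83665).
Indices 68 through 145: 78 terms.

78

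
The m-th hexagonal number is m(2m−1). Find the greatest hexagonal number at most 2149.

2145

Solve n(2n−1) ≤ 2149 for integer n.
n = 33 gives 2145 ≤ 2149, while n = 34 gives 2278 > 2149; so the answer is 2145.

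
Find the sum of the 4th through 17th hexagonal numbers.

3395

Σ i(2i−1) = 2Σi² − Σi over i = 4..17.
Σi = 153 − 6 = 147 and Σi² = 1785 − 14 = 1771.
2·1771 − 1·147 = 3395.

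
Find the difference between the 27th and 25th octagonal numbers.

308

27·(3·27 − 2) = 2133 and 25·(3·25 − 2) = 1825.
Difference: 2133 − 1825 = 308.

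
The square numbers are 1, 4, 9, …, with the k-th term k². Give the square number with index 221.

48841

The 221st square number is n² with n = 221.
221² = 48841.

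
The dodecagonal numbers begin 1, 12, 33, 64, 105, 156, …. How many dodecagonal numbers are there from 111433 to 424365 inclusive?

The n-th dodecagonal number is n(5n−4).
Smallest index with value ≥ 111433: n = 150 (giving 111900).
Largest index with value ≤ 424365: n = 291 (giving 422241).
Indices 150 through 291: 142 terms.

142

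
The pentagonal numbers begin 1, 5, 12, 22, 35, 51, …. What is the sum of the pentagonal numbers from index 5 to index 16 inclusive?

2136

Σ i(3i−1)/2 = (3Σi² − Σi) / 2 over i = 5..16.
Σi = 136 − 10 = 126 and Σi² = 1496 − 30 = 1466.
(3·1466 − 1·126) / 2 = 4272/2 = 2136.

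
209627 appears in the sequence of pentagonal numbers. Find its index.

374

Set n(3n−1)/2 = 209627, giving 3n² − n − 419254 = 0.
The discriminant is 1 + 24·209627 = 5031049, and √5031049 = 2243.
So n = (1 + 2243) / 6 = 2244/6 = 374.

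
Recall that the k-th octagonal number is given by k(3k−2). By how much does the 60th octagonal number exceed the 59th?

355

Consecutive octagonal numbers differ by 6n − 5: here 6·60 − 5 = 355.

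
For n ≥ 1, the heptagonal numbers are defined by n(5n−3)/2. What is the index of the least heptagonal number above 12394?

71

Solve n(5n−3)/2 > 12394 for integer n.
The largest n with value ≤ 12394 is 70 (since 12145 ≤ 12394 < 12496), so the first above is n = 71, value 12496.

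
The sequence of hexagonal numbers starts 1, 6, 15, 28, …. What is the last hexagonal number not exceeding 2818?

2701

Solve n(2n−1) ≤ 2818 for integer n.
n = 37 gives 2701 ≤ 2818, while n = 38 gives 2850 > 2818; so the answer is 2701.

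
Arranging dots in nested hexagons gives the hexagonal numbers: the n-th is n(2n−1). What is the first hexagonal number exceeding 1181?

1225

Solve n(2n−1) > 1181 for integer n.
The largest n with value ≤ 1181 is 24 (since 1128 ≤ 1181 < 1225), so the first above is n = 25, value 1225.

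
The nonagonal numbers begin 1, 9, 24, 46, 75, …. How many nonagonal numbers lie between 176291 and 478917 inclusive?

The n-th nonagonal number is n(7n−5)/2.
Smallest index with value ≥ 176291: n = 225 (giving 176625).
Largest index with value ≤ 478917: n = 370 (giving 478225).
Indices 225 through 370: 146 terms.

146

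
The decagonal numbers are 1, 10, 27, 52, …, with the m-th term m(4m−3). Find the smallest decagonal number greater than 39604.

39700

Solve n(4n−3) > 39604 for integer n.
The largest n with value ≤ 39604 is 99 (since 38907 ≤ 39604 < 39700), so the first above is n = 100, value 39700.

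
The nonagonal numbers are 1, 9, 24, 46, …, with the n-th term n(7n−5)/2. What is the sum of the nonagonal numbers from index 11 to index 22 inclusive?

11440

Σ i(7i−5)/2 = (7Σi² − 5Σi) / 2 over i = 11..22.
Σi = 253 − 55 = 198 and Σi² = 3795 − 385 = 3410.
(7·3410 − 5·198) / 2 = 22880/2 = 11440.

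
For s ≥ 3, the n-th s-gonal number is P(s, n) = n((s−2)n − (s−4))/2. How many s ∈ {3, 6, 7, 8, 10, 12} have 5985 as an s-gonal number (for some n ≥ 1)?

s = 3: P(3, 108) = 5886 and P(3, 109) = 5995; 5985 is not s-gonal.
s = 6: P(6, 54) = 5778 and P(6, 55) = 5995; 5985 is not s-gonal.
s = 7: P(7, 49) = 5929 and P(7, 50) = 6175; 5985 is not s-gonal.
s = 8: P(8, 45) = 5985. ✓
s = 10: P(10, 39) = 5967 and P(10, 40) = 6280; 5985 is not s-gonal.
s = 12: P(12, 35) = 5985. ✓
Hits: s ∈ {8, 12} → 2.

2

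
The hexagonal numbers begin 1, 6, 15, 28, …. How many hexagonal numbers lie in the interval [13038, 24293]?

30

The n-th hexagonal number is n(2n−1).
Smallest index with value ≥ 13038: n = 81 (giving 13041).
Largest index with value ≤ 24293: n = 110 (giving 24090).
Indices 81 through 110: 30 terms.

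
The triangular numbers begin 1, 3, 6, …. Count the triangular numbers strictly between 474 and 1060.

The n-th triangular number is n(n+1)/2.
Smallest index with value > 474: n = 31 (giving 496).
Largest index with value < 1060: n = 45 (giving 1035).
Indices 31 through 45: 15 terms.

15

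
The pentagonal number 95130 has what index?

Set n(3n−1)/2 = 95130, giving 3n² − n − 190260 = 0.
The discriminant is 1 + 24·95130 = 2283121, and √2283121 = 1511.
So n = (1 + 1511) / 6 = 1512/6 = 252.
Check: 252·(3·252 − 1)/2 = 95130. ✓

252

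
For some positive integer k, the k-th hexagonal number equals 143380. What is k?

Set n(2n−1) = 143380, giving 2n² − n − 143380 = 0.
The discriminant is 1 + 8·143380 = 1147041, and √1147041 = 1071.
So n = (1 + 1071) / 4 = 1072/4 = 268.
Check: 268·(2·268 − 1) = 143380. ✓

268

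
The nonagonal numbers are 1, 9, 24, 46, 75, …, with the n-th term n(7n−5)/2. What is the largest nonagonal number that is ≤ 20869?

Solve n(7n−5)/2 ≤ 20869 for integer n.
n = 77 gives 20559 ≤ 20869, while n = 78 gives 21099 > 20869; so the answer is 20559.

20559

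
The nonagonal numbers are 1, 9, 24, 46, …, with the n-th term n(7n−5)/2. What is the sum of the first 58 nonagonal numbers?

229274

Σ i(7i−5)/2 = (7Σi² − 5Σi) / 2 over i = 1..58.
Σi = 1711 and Σi² = 66729.
(7·66729 − 5·1711) / 2 = 458548/2 = 229274.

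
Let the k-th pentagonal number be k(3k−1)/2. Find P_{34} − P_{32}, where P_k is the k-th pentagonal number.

34·(3·34 − 1)/2 = 1717 and 32·(3·32 − 1)/2 = 1520.
Difference: 1717 − 1520 = 197.

197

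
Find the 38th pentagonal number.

The 38th pentagonal number is n(3n−1)/2 with n = 38.
38·(3·38 − 1)/2 = 38·113/2 = 2147.

2147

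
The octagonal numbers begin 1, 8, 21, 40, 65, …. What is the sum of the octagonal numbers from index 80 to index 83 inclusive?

Σ i(3i−2) = 3Σi² − 2Σi over i = 80..83.
Σi = 3486 − 3160 = 326 and Σi² = 194054 − 167480 = 26574.
3·26574 − 2·326 = 79070.

79070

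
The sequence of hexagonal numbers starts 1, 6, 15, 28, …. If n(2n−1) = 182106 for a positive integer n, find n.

Set n(2n−1) = 182106, giving 2n² − n − 182106 = 0.
The discriminant is 1 + 8·182106 = 1456849, and √1456849 = 1207.
So n = (1 + 1207) / 4 = 1208/4 = 302.
Check: 302·(2·302 − 1) = 182106. ✓

302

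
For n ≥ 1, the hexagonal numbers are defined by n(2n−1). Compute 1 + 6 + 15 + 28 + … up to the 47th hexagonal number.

70312

Σ i(2i−1) = 2Σi² − Σi over i = 1..47.
Σi = 1128 and Σi² = 35720.
2·35720 − 1·1128 = 70312.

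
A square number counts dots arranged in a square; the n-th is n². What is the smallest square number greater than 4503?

Solve n² > 4503 for integer n.
The largest n with value ≤ 4503 is 67 (since 4489 ≤ 4503 < 4624), so the first above is n = 68, value 4624.

4624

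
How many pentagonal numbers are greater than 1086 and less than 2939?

The n-th pentagonal number is n(3n−1)/2.
Smallest index with value > 1086: n = 28 (giving 1162).
Largest index with value < 2939: n = 44 (giving 2882).
Indices 28 through 44: 17 terms.

17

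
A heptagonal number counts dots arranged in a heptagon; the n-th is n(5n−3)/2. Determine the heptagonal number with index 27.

1782

The 27th heptagonal number is n(5n−3)/2 with n = 27.
27·(5·27 − 3)/2 = 27·132/2 = 27·66 = 1782.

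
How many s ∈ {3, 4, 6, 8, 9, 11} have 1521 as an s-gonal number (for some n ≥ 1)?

s = 3: P(3, 54) = 1485 and P(3, 55) = 1540; 1521 is not s-gonal.
s = 4: P(4, 39) = 1521. ✓
s = 6: P(6, 27) = 1431 and P(6, 28) = 1540; 1521 is not s-gonal.
s = 8: P(8, 22) = 1408 and P(8, 23) = 1541; 1521 is not s-gonal.
s = 9: P(9, 21) = 1491 and P(9, 22) = 1639; 1521 is not s-gonal.
s = 11: P(11, 18) = 1395 and P(11, 19) = 1558; 1521 is not s-gonal.
Hits: s ∈ {4} → 1.

1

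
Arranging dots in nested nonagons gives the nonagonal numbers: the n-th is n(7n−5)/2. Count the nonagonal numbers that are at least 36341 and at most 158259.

The n-th nonagonal number is n(7n−5)/2.
Smallest index with value ≥ 36341: n = 103 (giving 36874).
Largest index with value ≤ 158259: n = 213 (giving 158259).
Indices 103 through 213: 111 terms.

111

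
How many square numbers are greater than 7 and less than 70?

6

The n-th square number is n².
Smallest index with value > 7: n = 3 (giving 9).
Largest index with value < 70: n = 8 (giving 64).
Indices 3 through 8: 6 terms.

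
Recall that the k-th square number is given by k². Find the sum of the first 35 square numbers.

Σ_{i=1}^{35} i² = 35·36·71/6 = 14910.

14910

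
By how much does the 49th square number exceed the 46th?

285

49² = 2401 and 46² = 2116.
Difference: 2401 − 2116 = 285.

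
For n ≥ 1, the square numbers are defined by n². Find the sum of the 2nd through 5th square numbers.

54

Σ_{i=2}^{5} i² = 55 − 1 = 54.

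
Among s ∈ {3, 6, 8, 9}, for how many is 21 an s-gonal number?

s = 3: P(3, 6) = 21. ✓
s = 6: P(6, 3) = 15 and P(6, 4) = 28; 21 is not s-gonal.
s = 8: P(8, 3) = 21. ✓
s = 9: P(9, 2) = 9 and P(9, 3) = 24; 21 is not s-gonal.
Hits: s ∈ {3, 8} → 2.

2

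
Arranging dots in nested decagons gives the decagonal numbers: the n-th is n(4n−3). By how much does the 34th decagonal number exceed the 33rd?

265

Consecutive decagonal numbers differ by 8n − 7: here 8·34 − 7 = 265.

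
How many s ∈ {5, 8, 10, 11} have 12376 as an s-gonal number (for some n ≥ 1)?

2

s = 5: P(5, 91) = 12376. ✓
s = 8: P(8, 64) = 12160 and P(8, 65) = 12545; 12376 is not s-gonal.
s = 10: P(10, 56) = 12376. ✓
s = 11: P(11, 52) = 11986 and P(11, 53) = 12455; 12376 is not s-gonal.
Hits: s ∈ {5, 10} → 2.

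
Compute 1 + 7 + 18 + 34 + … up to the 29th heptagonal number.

Σ i(5i−3)/2 = (5Σi² − 3Σi) / 2 over i = 1..29.
Σi = 435 and Σi² = 8555.
(5·8555 − 3·435) / 2 = 41470/2 = 20735.

20735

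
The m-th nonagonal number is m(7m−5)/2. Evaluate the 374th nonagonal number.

488631

The 374th nonagonal number is n(7n−5)/2 with n = 374.
374·(7·374 − 5)/2 = 374·2613/2 = 488631.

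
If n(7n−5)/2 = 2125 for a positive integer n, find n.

25

Set n(7n−5)/2 = 2125, giving 7n² − 5n − 4250 = 0.
So n = (5 + 345) / 14 = 350/14 = 25.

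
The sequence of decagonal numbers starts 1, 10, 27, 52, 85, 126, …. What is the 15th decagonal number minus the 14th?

113

Consecutive decagonal numbers differ by 8n − 7: here 8·15 − 7 = 113.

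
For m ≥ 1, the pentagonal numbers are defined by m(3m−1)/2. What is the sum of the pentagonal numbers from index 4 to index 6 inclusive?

108

Σ i(3i−1)/2 = (3Σi² − Σi) / 2 over i = 4..6.
Σi = 21 − 6 = 15 and Σi² = 91 − 14 = 77.
(3·77 − 1·15) / 2 = 216/2 = 108.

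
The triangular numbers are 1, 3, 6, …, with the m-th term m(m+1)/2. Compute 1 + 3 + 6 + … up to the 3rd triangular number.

10

Σ i(i+1)/2 = (Σi² + Σi) / 2 over i = 1..3.
Σi = 6 and Σi² = 14.
(1·14 + 1·6) / 2 = 20/2 = 10.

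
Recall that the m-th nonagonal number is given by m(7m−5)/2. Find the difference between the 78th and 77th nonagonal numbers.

540

Consecutive nonagonal numbers differ by 7n − 6: here 7·78 − 6 = 540.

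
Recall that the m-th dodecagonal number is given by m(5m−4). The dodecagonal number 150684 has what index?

Set n(5n−4) = 150684, giving 5n² − 4n − 150684 = 0.
So n = (4 + 1736) / 10 = 1740/10 = 174.
Check: 174·(5·174 − 4) = 150684. ✓

174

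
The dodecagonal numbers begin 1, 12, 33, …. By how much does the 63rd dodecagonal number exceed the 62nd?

621

Consecutive dodecagonal numbers differ by 10n − 9: here 10·63 − 9 = 621.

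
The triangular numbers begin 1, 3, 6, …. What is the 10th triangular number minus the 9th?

Consecutive triangular numbers differ by n: T_{10} − T_{9} = 10.

10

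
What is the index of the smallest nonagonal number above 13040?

Solve n(7n−5)/2 > 13040 for integer n.
The largest n with value ≤ 13040 is 61 (since 12871 ≤ 13040 < 13299), so the first above is n = 62, value 13299.

62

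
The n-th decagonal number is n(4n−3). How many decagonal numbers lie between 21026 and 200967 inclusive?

The n-th decagonal number is n(4n−3).
Smallest index with value ≥ 21026: n = 73 (giving 21097).
Largest index with value ≤ 200967: n = 224 (giving 200032).
Indices 73 through 224: 152 terms.

152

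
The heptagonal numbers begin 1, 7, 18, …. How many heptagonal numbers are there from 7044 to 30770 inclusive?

58

The n-th heptagonal number is n(5n−3)/2.
Smallest index with value ≥ 7044: n = 54 (giving 7209).
Largest index with value ≤ 30770: n = 111 (giving 30636).
Indices 54 through 111: 58 terms.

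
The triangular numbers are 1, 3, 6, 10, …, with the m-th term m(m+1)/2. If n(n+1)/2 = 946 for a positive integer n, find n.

43

Set n(n+1)/2 = 946, giving n² + n − 1892 = 0.
The discriminant is 1 + 8·946 = 7569, and √7569 = 87.
So n = (-1 + 87) / 2 = 86/2 = 43.
Check: 43·44/2 = 946. ✓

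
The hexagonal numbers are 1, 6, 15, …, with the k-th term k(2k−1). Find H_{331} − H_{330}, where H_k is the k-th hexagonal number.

1321

Consecutive hexagonal numbers differ by 4n − 3: here 4·331 − 3 = 1321.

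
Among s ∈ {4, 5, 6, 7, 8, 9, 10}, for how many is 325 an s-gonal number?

s = 4: P(4, 18) = 324 and P(4, 19) = 361; 325 is not s-gonal.
s = 5: P(5, 14) = 287 and P(5, 15) = 330; 325 is not s-gonal.
s = 6: P(6, 13) = 325. ✓
s = 7: P(7, 11) = 286 and P(7, 12) = 342; 325 is not s-gonal.
s = 8: P(8, 10) = 280 and P(8, 11) = 341; 325 is not s-gonal.
s = 9: P(9, 10) = 325. ✓
s = 10: P(10, 9) = 297 and P(10, 10) = 370; 325 is not s-gonal.
Hits: s ∈ {6, 9} → 2.

2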